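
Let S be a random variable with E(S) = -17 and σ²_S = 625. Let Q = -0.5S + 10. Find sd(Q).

sd(Q) = 12.5

Q = -0.5S + 10 is linear with a = -0.5, b = 10.
sd(S) = √625 = 25.
sd(Q) = |a|·sd(S) = |-0.5|·25 = 12.5.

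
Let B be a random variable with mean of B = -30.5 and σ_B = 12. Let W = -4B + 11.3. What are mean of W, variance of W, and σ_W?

W = -4B + 11.3 is linear with a = -4, b = 11.3.
mean of W = a·mean of B + b = (-4)·(-30.5) + 11.3 = 133.3.
variance of B = 12² = 144.
variance of W = a²·variance of B = (-4)²·144 = 2304 (the additive constant 11.3 does not affect variance).
σ_W = |a|·σ_B = |-4|·12 = 48.

mean of W = 133.3, variance of W = 2304, σ_W = 48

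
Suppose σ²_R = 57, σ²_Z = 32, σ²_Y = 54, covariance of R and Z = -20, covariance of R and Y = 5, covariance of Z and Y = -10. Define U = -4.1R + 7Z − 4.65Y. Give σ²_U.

σ²_U = 5683.435

σ²_U = a²·σ²_R + b²·σ²_Z + c²·σ²_Y + 2ab·covariance of R and Z + 2ac·covariance of R and Y + 2bc·covariance of Z and Y, with a = -4.1, b = 7, c = -4.65.
= 958.17 + 1568 + 1167.615 + 1148 + 190.65 + 651
= 5683.435.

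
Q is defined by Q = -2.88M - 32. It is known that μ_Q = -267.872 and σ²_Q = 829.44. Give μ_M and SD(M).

From Q = -2.88M - 32: μ_Q = a·μ_M + b, so μ_M = (μ_Q − b)/a = (-267.872 − (-32))/(-2.88) = 81.9.
SD(Q) = √829.44 = 28.8.
SD(Q) = |a|·SD(M), so SD(M) = 28.8/|-2.88| = 10.

μ_M = 81.9, SD(M) = 10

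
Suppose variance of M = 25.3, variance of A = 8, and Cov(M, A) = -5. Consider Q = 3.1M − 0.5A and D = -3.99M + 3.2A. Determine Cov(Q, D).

Cov(Q, D) = -385.3107

By bilinearity, Cov(Q, D) = ac·variance of M + bd·variance of A + (ad+bc)·Cov(M, A), with a=3.1, b=-0.5, c=-3.99, d=3.2.
ac·variance of M = 3.1·(-3.99)·25.3 = -312.9357
bd·variance of A = (-0.5)·3.2·8 = -12.8
(ad+bc)·Cov(M, A) = (11.915)·(-5) = -59.575
Cov(Q, D) = -312.9357 + (-12.8) + (-59.575) = -385.3107.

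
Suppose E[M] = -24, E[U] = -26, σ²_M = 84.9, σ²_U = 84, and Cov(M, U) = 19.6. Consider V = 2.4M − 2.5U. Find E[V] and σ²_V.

E[V] = 2.4·E[M] + (-2.5)·E[U] = 2.4·(-24) + (-2.5)·(-26) = 7.4.
σ²_V = a²·σ²_M + b²·σ²_U + 2ab·Cov(M, U) with a = 2.4, b = -2.5.
= 2.4²·84.9 + (-2.5)²·84 + 2·2.4·(-2.5)·19.6
= 489.024 + 525 + (-235.2) = 778.824.

E[V] = 7.4, σ²_V = 778.824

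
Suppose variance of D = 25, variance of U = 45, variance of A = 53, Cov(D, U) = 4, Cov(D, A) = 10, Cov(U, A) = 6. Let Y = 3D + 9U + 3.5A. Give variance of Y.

variance of Y = a²·variance of D + b²·variance of U + c²·variance of A + 2ab·Cov(D, U) + 2ac·Cov(D, A) + 2bc·Cov(U, A), with a = 3, b = 9, c = 3.5.
= 225 + 3645 + 649.25 + 216 + 210 + 378
= 5323.25.

variance of Y = 5323.25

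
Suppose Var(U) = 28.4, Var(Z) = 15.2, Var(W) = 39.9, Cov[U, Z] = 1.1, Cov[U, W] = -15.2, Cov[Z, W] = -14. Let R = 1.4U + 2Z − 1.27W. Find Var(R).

Var(R) = a²·Var(U) + b²·Var(Z) + c²·Var(W) + 2ab·Cov[U, Z] + 2ac·Cov[U, W] + 2bc·Cov[Z, W], with a = 1.4, b = 2, c = -1.27.
= 55.664 + 60.8 + 64.35471 + 6.16 + 54.0512 + 71.12
= 312.14991.

Var(R) = 312.14991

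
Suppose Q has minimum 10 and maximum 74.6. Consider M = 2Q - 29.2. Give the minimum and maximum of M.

a = 2 > 0, so min(M) = a·min(Q)+b = 2·10 + (-29.2) = -9.2 and max(M) = 2·74.6 + (-29.2) = 120.

min(M) = -9.2, max(M) = 120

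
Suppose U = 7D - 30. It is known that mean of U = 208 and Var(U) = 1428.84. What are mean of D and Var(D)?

From U = 7D - 30: mean of U = a·mean of D + b, so mean of D = (mean of U − b)/a = (208 − (-30))/7 = 34.
Var(U) = a²·Var(D), so Var(D) = 1428.84/7² = 29.16.

mean of D = 34, Var(D) = 29.16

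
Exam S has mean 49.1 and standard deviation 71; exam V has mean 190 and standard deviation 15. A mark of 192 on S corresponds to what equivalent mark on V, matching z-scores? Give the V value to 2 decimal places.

z = (192 − 49.1)/71 ≈ 2.0127.
V = 190 + z·15 = 190 + (192 − 49.1)·15/71 ≈ 220.19.

V = 220.19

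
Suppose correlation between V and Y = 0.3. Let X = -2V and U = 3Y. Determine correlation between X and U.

correlation between X and U = -0.3

Linear rescalings preserve |correlation|; the slopes -2 and 3 have opposite signs, so the correlation flips sign: correlation between X and U = −correlation between V and Y = -0.3.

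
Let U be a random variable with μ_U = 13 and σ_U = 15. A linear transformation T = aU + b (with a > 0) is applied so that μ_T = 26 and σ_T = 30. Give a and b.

σ_T = a·σ_U (a > 0), so a = 30/15 = 2.
μ_T = a·μ_U + b, so b = 26 − 2·13 = 0.

a = 2, b = 0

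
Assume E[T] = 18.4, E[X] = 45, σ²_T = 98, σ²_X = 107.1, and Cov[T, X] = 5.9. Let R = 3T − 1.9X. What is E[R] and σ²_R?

E[R] = 3·E[T] + (-1.9)·E[X] = 3·18.4 + (-1.9)·45 = -30.3.
σ²_R = a²·σ²_T + b²·σ²_X + 2ab·Cov[T, X] with a = 3, b = -1.9.
= 3²·98 + (-1.9)²·107.1 + 2·3·(-1.9)·5.9
= 882 + 386.631 + (-67.26) = 1201.371.

E[R] = -30.3, σ²_R = 1201.371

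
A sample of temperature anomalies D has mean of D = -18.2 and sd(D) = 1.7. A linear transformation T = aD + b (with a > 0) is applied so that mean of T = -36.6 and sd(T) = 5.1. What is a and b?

sd(T) = a·sd(D) (a > 0), so a = 5.1/1.7 = 3.
mean of T = a·mean of D + b, so b = -36.6 − 3·(-18.2) = 18.

a = 3, b = 18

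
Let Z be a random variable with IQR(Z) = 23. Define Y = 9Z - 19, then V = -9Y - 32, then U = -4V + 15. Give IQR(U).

IQR(U) = 7452

IQR(Y) = |9|·23 = 207.
IQR(V) = |-9|·207 = 1863.
IQR(U) = |-4|·1863 = 7452.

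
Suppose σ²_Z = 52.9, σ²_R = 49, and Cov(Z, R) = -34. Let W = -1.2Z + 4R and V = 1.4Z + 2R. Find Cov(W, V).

Cov(W, V) = 194.328

By bilinearity, Cov(W, V) = ac·σ²_Z + bd·σ²_R + (ad+bc)·Cov(Z, R), with a=-1.2, b=4, c=1.4, d=2.
ac·σ²_Z = (-1.2)·1.4·52.9 = -88.872
bd·σ²_R = 4·2·49 = 392
(ad+bc)·Cov(Z, R) = (3.2)·(-34) = -108.8
Cov(W, V) = -88.872 + 392 + (-108.8) = 194.328.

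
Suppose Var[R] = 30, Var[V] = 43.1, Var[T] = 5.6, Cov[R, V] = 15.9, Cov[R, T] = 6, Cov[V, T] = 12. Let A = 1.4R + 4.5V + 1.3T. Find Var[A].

Var[A] = a²·Var[R] + b²·Var[V] + c²·Var[T] + 2ab·Cov[R, V] + 2ac·Cov[R, T] + 2bc·Cov[V, T], with a = 1.4, b = 4.5, c = 1.3.
= 58.8 + 872.775 + 9.464 + 200.34 + 21.84 + 140.4
= 1303.619.

Var[A] = 1303.619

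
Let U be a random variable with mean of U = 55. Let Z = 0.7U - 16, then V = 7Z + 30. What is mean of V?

mean of Z = 0.7·55 + (-16) = 22.5.
mean of V = 7·22.5 + 30 = 187.5.

mean of V = 187.5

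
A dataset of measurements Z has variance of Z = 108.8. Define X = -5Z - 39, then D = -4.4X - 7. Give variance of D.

variance of D = 52659.2

variance of X = (-5)²·108.8 = 2720.
variance of D = (-4.4)²·2720 = 52659.2.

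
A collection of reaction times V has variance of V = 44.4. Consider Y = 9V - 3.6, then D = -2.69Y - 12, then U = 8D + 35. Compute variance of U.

variance of U = 1665530.24256

variance of Y = 9²·44.4 = 3596.4.
variance of D = (-2.69)²·3596.4 = 26023.91004.
variance of U = 8²·26023.91004 = 1665530.24256.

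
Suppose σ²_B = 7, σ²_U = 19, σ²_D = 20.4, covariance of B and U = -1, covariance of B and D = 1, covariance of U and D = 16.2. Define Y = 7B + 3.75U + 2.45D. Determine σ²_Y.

σ²_Y = a²·σ²_B + b²·σ²_U + c²·σ²_D + 2ab·covariance of B and U + 2ac·covariance of B and D + 2bc·covariance of U and D, with a = 7, b = 3.75, c = 2.45.
= 343 + 267.1875 + 122.451 + (-52.5) + 34.3 + 297.675
= 1012.1135.

σ²_Y = 1012.1135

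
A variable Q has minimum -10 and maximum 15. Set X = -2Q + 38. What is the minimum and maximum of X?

a = -2 < 0, so order reverses: min(X) = a·max(Q)+b = (-2)·15 + 38 = 8; max(X) = a·min(Q)+b = (-2)·(-10) + 38 = 58.

min(X) = 8, max(X) = 58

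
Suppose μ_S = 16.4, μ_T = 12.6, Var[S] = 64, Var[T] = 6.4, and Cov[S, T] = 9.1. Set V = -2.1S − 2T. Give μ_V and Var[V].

μ_V = -59.64, Var[V] = 384.28

μ_V = (-2.1)·μ_S + (-2)·μ_T = (-2.1)·16.4 + (-2)·12.6 = -59.64.
Var[V] = a²·Var[S] + b²·Var[T] + 2ab·Cov[S, T] with a = -2.1, b = -2.
= (-2.1)²·64 + (-2)²·6.4 + 2·(-2.1)·(-2)·9.1
= 282.24 + 25.6 + 76.44 = 384.28.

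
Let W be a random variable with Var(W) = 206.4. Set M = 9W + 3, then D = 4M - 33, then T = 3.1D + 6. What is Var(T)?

Var(M) = 9²·206.4 = 16718.4.
Var(D) = 4²·16718.4 = 267494.4.
Var(T) = 3.1²·267494.4 = 2570621.184.

Var(T) = 2570621.184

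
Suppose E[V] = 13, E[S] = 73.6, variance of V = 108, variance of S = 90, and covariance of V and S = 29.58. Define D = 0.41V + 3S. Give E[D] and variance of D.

E[D] = 226.13, variance of D = 900.9216

E[D] = 0.41·E[V] + 3·E[S] = 0.41·13 + 3·73.6 = 226.13.
variance of D = a²·variance of V + b²·variance of S + 2ab·covariance of V and S with a = 0.41, b = 3.
= 0.41²·108 + 3²·90 + 2·0.41·3·29.58
= 18.1548 + 810 + 72.7668 = 900.9216.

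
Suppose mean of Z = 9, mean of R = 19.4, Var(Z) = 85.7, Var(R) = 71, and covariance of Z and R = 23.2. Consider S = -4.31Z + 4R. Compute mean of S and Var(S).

mean of S = 38.81, Var(S) = 1928.03577

mean of S = (-4.31)·mean of Z + 4·mean of R = (-4.31)·9 + 4·19.4 = 38.81.
Var(S) = a²·Var(Z) + b²·Var(R) + 2ab·covariance of Z and R with a = -4.31, b = 4.
= (-4.31)²·85.7 + 4²·71 + 2·(-4.31)·4·23.2
= 1591.97177 + 1136 + (-799.936) = 1928.03577.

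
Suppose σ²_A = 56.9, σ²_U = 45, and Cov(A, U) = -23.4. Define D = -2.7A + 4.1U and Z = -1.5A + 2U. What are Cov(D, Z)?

By bilinearity, Cov(D, Z) = ac·σ²_A + bd·σ²_U + (ad+bc)·Cov(A, U), with a=-2.7, b=4.1, c=-1.5, d=2.
ac·σ²_A = (-2.7)·(-1.5)·56.9 = 230.445
bd·σ²_U = 4.1·2·45 = 369
(ad+bc)·Cov(A, U) = (-11.55)·(-23.4) = 270.27
Cov(D, Z) = 230.445 + 369 + 270.27 = 869.715.

Cov(D, Z) = 869.715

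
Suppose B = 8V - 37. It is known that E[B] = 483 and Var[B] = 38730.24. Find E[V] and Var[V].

From B = 8V - 37: E[B] = a·E[V] + b, so E[V] = (E[B] − b)/a = (483 − (-37))/8 = 65.
Var[B] = a²·Var[V], so Var[V] = 38730.24/8² = 605.16.

E[V] = 65, Var[V] = 605.16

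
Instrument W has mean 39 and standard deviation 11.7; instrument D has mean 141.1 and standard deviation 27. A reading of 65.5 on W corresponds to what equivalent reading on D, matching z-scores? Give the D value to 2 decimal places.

z = (65.5 − 39)/11.7 ≈ 2.265.
D = 141.1 + z·27 = 141.1 + (65.5 − 39)·27/11.7 ≈ 202.25.

D = 202.25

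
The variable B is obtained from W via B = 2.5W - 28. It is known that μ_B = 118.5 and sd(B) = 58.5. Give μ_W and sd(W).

μ_W = 58.6, sd(W) = 23.4

From B = 2.5W - 28: μ_B = a·μ_W + b, so μ_W = (μ_B − b)/a = (118.5 − (-28))/2.5 = 58.6.
sd(B) = |a|·sd(W), so sd(W) = 58.5/|2.5| = 23.4.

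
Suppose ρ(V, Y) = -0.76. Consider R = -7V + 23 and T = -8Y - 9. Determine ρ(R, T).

Linear rescalings preserve correlation up to sign; here the slopes -7 and -8 have the same sign, so ρ(R, T) = ρ(V, Y) = -0.76.

ρ(R, T) = -0.76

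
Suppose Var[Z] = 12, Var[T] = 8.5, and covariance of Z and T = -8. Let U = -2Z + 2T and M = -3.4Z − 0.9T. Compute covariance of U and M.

covariance of U and M = 106.3

By bilinearity, covariance of U and M = ac·Var[Z] + bd·Var[T] + (ad+bc)·covariance of Z and T, with a=-2, b=2, c=-3.4, d=-0.9.
ac·Var[Z] = (-2)·(-3.4)·12 = 81.6
bd·Var[T] = 2·(-0.9)·8.5 = -15.3
(ad+bc)·covariance of Z and T = (-5)·(-8) = 40
covariance of U and M = 81.6 + (-15.3) + 40 = 106.3.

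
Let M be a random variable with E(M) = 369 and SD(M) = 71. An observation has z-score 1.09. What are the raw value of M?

M = E(M) + z·SD(M) = 369 + 1.09·71 = 446.39.

M = 446.39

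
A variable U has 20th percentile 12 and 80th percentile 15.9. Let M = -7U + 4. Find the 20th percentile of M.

20th percentile of M = -107.3

Since a = -7 < 0 the transformation is decreasing, reversing order: the 20th percentile of M corresponds to the 80th percentile of U.
So P_{20}(M) = a·P_{80}(U) + b = (-7)·15.9 + 4 = -107.3.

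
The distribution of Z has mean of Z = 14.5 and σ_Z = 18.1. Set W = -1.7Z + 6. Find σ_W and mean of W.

W = -1.7Z + 6 is linear with a = -1.7, b = 6.
σ_W = |a|·σ_Z = |-1.7|·18.1 = 30.77.
mean of W = a·mean of Z + b = (-1.7)·14.5 + 6 = -18.65.

σ_W = 30.77, mean of W = -18.65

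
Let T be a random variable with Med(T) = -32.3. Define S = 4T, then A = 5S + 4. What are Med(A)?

Med(A) = -642

Med(S) = 4·(-32.3) = -129.2.
Med(A) = 5·(-129.2) + 4 = -642.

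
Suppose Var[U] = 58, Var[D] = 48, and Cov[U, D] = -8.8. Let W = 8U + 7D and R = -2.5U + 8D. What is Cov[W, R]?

Cov[W, R] = 1118.8

By bilinearity, Cov[W, R] = ac·Var[U] + bd·Var[D] + (ad+bc)·Cov[U, D], with a=8, b=7, c=-2.5, d=8.
ac·Var[U] = 8·(-2.5)·58 = -1160
bd·Var[D] = 7·8·48 = 2688
(ad+bc)·Cov[U, D] = (46.5)·(-8.8) = -409.2
Cov[W, R] = -1160 + 2688 + (-409.2) = 1118.8.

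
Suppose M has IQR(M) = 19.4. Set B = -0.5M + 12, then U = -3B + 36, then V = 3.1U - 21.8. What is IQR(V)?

IQR(V) = 90.21

IQR(B) = |-0.5|·19.4 = 9.7.
IQR(U) = |-3|·9.7 = 29.1.
IQR(V) = |3.1|·29.1 = 90.21.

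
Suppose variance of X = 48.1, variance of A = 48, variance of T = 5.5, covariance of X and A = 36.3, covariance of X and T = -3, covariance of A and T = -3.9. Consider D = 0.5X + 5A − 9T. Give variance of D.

variance of D = a²·variance of X + b²·variance of A + c²·variance of T + 2ab·covariance of X and A + 2ac·covariance of X and T + 2bc·covariance of A and T, with a = 0.5, b = 5, c = -9.
= 12.025 + 1200 + 445.5 + 181.5 + 27 + 351
= 2217.025.

variance of D = 2217.025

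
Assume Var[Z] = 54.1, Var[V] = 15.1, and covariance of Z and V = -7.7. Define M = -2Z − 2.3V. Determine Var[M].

Var[M] = a²·Var[Z] + b²·Var[V] + 2ab·covariance of Z and V with a = -2, b = -2.3.
= (-2)²·54.1 + (-2.3)²·15.1 + 2·(-2)·(-2.3)·(-7.7)
= 216.4 + 79.879 + (-70.84) = 225.439.

Var[M] = 225.439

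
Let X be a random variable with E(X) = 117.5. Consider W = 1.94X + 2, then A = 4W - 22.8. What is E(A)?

E(A) = 897

E(W) = 1.94·117.5 + 2 = 229.95.
E(A) = 4·229.95 + (-22.8) = 897.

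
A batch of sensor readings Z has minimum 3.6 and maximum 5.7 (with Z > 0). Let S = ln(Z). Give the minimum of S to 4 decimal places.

min(S) = 1.2809

ln(Z) is increasing on this domain, so min(S) comes from min(Z) = 3.6: min(S) = ln(3.6) ≈ 1.2809.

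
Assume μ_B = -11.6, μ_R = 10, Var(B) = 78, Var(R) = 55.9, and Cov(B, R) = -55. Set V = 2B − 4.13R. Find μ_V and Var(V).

μ_V = -64.5, Var(V) = 2174.08071

μ_V = 2·μ_B + (-4.13)·μ_R = 2·(-11.6) + (-4.13)·10 = -64.5.
Var(V) = a²·Var(B) + b²·Var(R) + 2ab·Cov(B, R) with a = 2, b = -4.13.
= 2²·78 + (-4.13)²·55.9 + 2·2·(-4.13)·(-55)
= 312 + 953.48071 + 908.6 = 2174.08071.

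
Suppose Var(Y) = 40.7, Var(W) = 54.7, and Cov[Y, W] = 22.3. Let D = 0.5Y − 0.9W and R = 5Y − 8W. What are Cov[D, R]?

By bilinearity, Cov[D, R] = ac·Var(Y) + bd·Var(W) + (ad+bc)·Cov[Y, W], with a=0.5, b=-0.9, c=5, d=-8.
ac·Var(Y) = 0.5·5·40.7 = 101.75
bd·Var(W) = (-0.9)·(-8)·54.7 = 393.84
(ad+bc)·Cov[Y, W] = (-8.5)·22.3 = -189.55
Cov[D, R] = 101.75 + 393.84 + (-189.55) = 306.04.

Cov[D, R] = 306.04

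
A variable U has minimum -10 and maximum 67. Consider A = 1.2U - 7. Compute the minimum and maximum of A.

min(A) = -19, max(A) = 73.4

a = 1.2 > 0, so min(A) = a·min(U)+b = 1.2·(-10) + (-7) = -19 and max(A) = 1.2·67 + (-7) = 73.4.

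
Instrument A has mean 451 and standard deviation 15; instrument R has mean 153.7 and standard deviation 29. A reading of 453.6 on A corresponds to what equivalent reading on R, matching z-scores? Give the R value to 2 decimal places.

R = 158.73

z = (453.6 − 451)/15 ≈ 0.1733.
R = 153.7 + z·29 = 153.7 + (453.6 − 451)·29/15 ≈ 158.73.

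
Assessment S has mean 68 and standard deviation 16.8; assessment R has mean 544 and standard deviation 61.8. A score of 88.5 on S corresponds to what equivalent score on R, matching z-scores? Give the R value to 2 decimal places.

z = (88.5 − 68)/16.8 ≈ 1.2202.
R = 544 + z·61.8 = 544 + (88.5 − 68)·61.8/16.8 ≈ 619.41.

R = 619.41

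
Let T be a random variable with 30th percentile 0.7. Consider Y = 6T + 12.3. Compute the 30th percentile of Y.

Since a = 6 > 0 the transformation is increasing, so the 30th percentile of Y = a·(P_{30} of T) + b = 6·0.7 + 12.3 = 16.5.

30th percentile of Y = 16.5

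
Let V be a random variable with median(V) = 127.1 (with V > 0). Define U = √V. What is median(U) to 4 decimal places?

√V is monotone on this domain, so median(U) = √(127.1) ≈ 11.2739.

median(U) = 11.2739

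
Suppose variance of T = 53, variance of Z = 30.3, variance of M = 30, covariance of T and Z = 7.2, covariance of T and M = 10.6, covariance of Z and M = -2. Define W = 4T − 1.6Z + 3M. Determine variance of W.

variance of W = 1377.008

variance of W = a²·variance of T + b²·variance of Z + c²·variance of M + 2ab·covariance of T and Z + 2ac·covariance of T and M + 2bc·covariance of Z and M, with a = 4, b = -1.6, c = 3.
= 848 + 77.568 + 270 + (-92.16) + 254.4 + 19.2
= 1377.008.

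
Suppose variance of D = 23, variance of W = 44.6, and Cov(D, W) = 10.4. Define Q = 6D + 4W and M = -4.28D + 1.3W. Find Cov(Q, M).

Cov(Q, M) = -455.648

By bilinearity, Cov(Q, M) = ac·variance of D + bd·variance of W + (ad+bc)·Cov(D, W), with a=6, b=4, c=-4.28, d=1.3.
ac·variance of D = 6·(-4.28)·23 = -590.64
bd·variance of W = 4·1.3·44.6 = 231.92
(ad+bc)·Cov(D, W) = (-9.32)·10.4 = -96.928
Cov(Q, M) = -590.64 + 231.92 + (-96.928) = -455.648.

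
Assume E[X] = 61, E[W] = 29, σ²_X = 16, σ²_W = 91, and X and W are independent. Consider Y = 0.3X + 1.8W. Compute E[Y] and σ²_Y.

E[Y] = 70.5, σ²_Y = 296.28

E[Y] = 0.3·E[X] + 1.8·E[W] = 0.3·61 + 1.8·29 = 70.5.
σ²_Y = a²·σ²_X + b²·σ²_W + 2ab·Cov(X, W) with a = 0.3, b = 1.8.
Independence gives Cov(X, W) = 0.
= 0.3²·16 + 1.8²·91 + 2·0.3·1.8·0
= 1.44 + 294.84 + 0 = 296.28.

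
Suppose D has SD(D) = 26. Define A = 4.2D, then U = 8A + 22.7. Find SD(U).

SD(U) = 873.6

SD(A) = |4.2|·26 = 109.2.
SD(U) = |8|·109.2 = 873.6.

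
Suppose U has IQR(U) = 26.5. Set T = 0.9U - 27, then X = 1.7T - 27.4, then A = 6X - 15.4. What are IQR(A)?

IQR(A) = 243.27

IQR(T) = |0.9|·26.5 = 23.85.
IQR(X) = |1.7|·23.85 = 40.545.
IQR(A) = |6|·40.545 = 243.27.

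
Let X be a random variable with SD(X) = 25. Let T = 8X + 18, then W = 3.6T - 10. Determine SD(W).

SD(T) = |8|·25 = 200.
SD(W) = |3.6|·200 = 720.

SD(W) = 720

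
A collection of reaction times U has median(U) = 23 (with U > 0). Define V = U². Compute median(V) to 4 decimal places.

median(V) = 529

U² is monotone on this domain, so median(V) = square(23) = 529.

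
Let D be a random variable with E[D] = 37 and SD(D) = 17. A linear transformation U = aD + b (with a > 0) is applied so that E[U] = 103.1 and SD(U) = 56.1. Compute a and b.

a = 3.3, b = -19

SD(U) = a·SD(D) (a > 0), so a = 56.1/17 = 3.3.
E[U] = a·E[D] + b, so b = 103.1 − 3.3·37 = -19.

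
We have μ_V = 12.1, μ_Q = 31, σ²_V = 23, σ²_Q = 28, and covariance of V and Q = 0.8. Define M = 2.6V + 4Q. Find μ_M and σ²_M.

μ_M = 155.46, σ²_M = 620.12

μ_M = 2.6·μ_V + 4·μ_Q = 2.6·12.1 + 4·31 = 155.46.
σ²_M = a²·σ²_V + b²·σ²_Q + 2ab·covariance of V and Q with a = 2.6, b = 4.
= 2.6²·23 + 4²·28 + 2·2.6·4·0.8
= 155.48 + 448 + 16.64 = 620.12.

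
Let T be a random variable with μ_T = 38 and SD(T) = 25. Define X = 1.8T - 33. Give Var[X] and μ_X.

X = 1.8T - 33 is linear with a = 1.8, b = -33.
Var[T] = 25² = 625.
Var[X] = a²·Var[T] = 1.8²·625 = 2025 (the additive constant -33 does not affect variance).
μ_X = a·μ_T + b = 1.8·38 + (-33) = 35.4.

Var[X] = 2025, μ_X = 35.4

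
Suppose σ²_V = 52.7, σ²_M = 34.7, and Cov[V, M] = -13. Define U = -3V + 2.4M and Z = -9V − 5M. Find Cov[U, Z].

Cov[U, Z] = 1092.3

By bilinearity, Cov[U, Z] = ac·σ²_V + bd·σ²_M + (ad+bc)·Cov[V, M], with a=-3, b=2.4, c=-9, d=-5.
ac·σ²_V = (-3)·(-9)·52.7 = 1422.9
bd·σ²_M = 2.4·(-5)·34.7 = -416.4
(ad+bc)·Cov[V, M] = (-6.6)·(-13) = 85.8
Cov[U, Z] = 1422.9 + (-416.4) + 85.8 = 1092.3.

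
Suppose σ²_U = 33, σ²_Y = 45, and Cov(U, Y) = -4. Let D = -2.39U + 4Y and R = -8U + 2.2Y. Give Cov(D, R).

By bilinearity, Cov(D, R) = ac·σ²_U + bd·σ²_Y + (ad+bc)·Cov(U, Y), with a=-2.39, b=4, c=-8, d=2.2.
ac·σ²_U = (-2.39)·(-8)·33 = 630.96
bd·σ²_Y = 4·2.2·45 = 396
(ad+bc)·Cov(U, Y) = (-37.258)·(-4) = 149.032
Cov(D, R) = 630.96 + 396 + 149.032 = 1175.992.

Cov(D, R) = 1175.992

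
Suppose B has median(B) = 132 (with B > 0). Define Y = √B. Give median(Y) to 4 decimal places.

√B is monotone on this domain, so median(Y) = √(132) ≈ 11.4891.

median(Y) = 11.4891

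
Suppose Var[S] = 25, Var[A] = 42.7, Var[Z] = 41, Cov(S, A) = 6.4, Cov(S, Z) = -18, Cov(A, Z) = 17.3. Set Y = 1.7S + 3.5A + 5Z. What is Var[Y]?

Var[Y] = a²·Var[S] + b²·Var[A] + c²·Var[Z] + 2ab·Cov(S, A) + 2ac·Cov(S, Z) + 2bc·Cov(A, Z), with a = 1.7, b = 3.5, c = 5.
= 72.25 + 523.075 + 1025 + 76.16 + (-306) + 605.5
= 1995.985.

Var[Y] = 1995.985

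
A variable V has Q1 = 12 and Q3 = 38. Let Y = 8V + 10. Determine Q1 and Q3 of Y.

Q1(Y) = 106, Q3(Y) = 314

a = 8 > 0: Q1(Y) = a·Q1(V)+b = 106, Q3(Y) = a·Q3(V)+b = 314.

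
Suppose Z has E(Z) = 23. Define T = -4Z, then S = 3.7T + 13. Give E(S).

E(S) = -327.4

E(T) = (-4)·23 = -92.
E(S) = 3.7·(-92) + 13 = -327.4.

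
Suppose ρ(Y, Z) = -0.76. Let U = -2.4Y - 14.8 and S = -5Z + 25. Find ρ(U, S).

Linear rescalings preserve correlation up to sign; here the slopes -2.4 and -5 have the same sign, so ρ(U, S) = ρ(Y, Z) = -0.76.

ρ(U, S) = -0.76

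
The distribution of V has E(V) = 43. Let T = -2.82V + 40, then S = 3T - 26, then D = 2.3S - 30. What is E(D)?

E(D) = -650.494

E(T) = (-2.82)·43 + 40 = -81.26.
E(S) = 3·(-81.26) + (-26) = -269.78.
E(D) = 2.3·(-269.78) + (-30) = -650.494.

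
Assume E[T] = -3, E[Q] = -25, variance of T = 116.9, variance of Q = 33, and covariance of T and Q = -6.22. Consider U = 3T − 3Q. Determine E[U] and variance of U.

E[U] = 3·E[T] + (-3)·E[Q] = 3·(-3) + (-3)·(-25) = 66.
variance of U = a²·variance of T + b²·variance of Q + 2ab·covariance of T and Q with a = 3, b = -3.
= 3²·116.9 + (-3)²·33 + 2·3·(-3)·(-6.22)
= 1052.1 + 297 + 111.96 = 1461.06.

E[U] = 66, variance of U = 1461.06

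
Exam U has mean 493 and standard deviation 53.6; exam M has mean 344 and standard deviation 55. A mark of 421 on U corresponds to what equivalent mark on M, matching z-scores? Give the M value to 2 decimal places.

z = (421 − 493)/53.6 ≈ -1.3433.
M = 344 + z·55 = 344 + (421 − 493)·55/53.6 ≈ 270.12.

M = 270.12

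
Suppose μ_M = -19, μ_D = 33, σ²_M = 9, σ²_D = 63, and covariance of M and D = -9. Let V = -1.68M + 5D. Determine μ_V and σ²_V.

μ_V = 196.92, σ²_V = 1751.6016

μ_V = (-1.68)·μ_M + 5·μ_D = (-1.68)·(-19) + 5·33 = 196.92.
σ²_V = a²·σ²_M + b²·σ²_D + 2ab·covariance of M and D with a = -1.68, b = 5.
= (-1.68)²·9 + 5²·63 + 2·(-1.68)·5·(-9)
= 25.4016 + 1575 + 151.2 = 1751.6016.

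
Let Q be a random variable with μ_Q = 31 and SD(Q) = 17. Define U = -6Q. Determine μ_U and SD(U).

μ_U = -186, SD(U) = 102

U = -6Q is linear with a = -6, b = 0.
μ_U = a·μ_Q + b = (-6)·31 = -186.
SD(U) = |a|·SD(Q) = |-6|·17 = 102.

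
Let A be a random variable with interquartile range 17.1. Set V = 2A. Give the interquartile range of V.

Under V = aA + b, IQR(V) = |a|·IQR(A) = |2|·17.1 = 34.2 (shifts cancel; spread scales by |a|).

IQR(V) = 34.2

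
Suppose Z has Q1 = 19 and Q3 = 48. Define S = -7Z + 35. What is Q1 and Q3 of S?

Q1(S) = -301, Q3(S) = -98

a = -7 < 0 reverses order: Q1(S) comes from Q3(Z), Q3(S) from Q1(Z).
Q1(S) = (-7)·48 + 35 = -301; Q3(S) = (-7)·19 + 35 = -98.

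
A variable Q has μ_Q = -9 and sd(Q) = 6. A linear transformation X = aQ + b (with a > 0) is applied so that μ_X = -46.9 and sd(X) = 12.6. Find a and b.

a = 2.1, b = -28

sd(X) = a·sd(Q) (a > 0), so a = 12.6/6 = 2.1.
μ_X = a·μ_Q + b, so b = -46.9 − 2.1·(-9) = -28.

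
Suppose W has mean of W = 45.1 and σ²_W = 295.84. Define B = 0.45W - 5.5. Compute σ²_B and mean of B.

σ²_B = 59.9076, mean of B = 14.795

B = 0.45W - 5.5 is linear with a = 0.45, b = -5.5.
σ²_B = a²·σ²_W = 0.45²·295.84 = 59.9076 (the additive constant -5.5 does not affect variance).
mean of B = a·mean of W + b = 0.45·45.1 + (-5.5) = 14.795.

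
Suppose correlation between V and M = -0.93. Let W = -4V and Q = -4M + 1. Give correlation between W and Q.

Linear rescalings preserve correlation up to sign; here the slopes -4 and -4 have the same sign, so correlation between W and Q = correlation between V and M = -0.93.

correlation between W and Q = -0.93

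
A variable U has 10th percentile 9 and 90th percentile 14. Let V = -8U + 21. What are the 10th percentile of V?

10th percentile of V = -91

Since a = -8 < 0 the transformation is decreasing, reversing order: the 10th percentile of V corresponds to the 90th percentile of U.
So P_{10}(V) = a·P_{90}(U) + b = (-8)·14 + 21 = -91.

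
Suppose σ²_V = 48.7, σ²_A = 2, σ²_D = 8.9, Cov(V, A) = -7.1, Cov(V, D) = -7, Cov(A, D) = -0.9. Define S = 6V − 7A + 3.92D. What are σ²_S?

σ²_S = a²·σ²_V + b²·σ²_A + c²·σ²_D + 2ab·Cov(V, A) + 2ac·Cov(V, D) + 2bc·Cov(A, D), with a = 6, b = -7, c = 3.92.
= 1753.2 + 98 + 136.76096 + 596.4 + (-329.28) + 49.392
= 2304.47296.

σ²_S = 2304.47296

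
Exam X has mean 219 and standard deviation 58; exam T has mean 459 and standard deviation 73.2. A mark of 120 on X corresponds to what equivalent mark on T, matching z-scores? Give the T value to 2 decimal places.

z = (120 − 219)/58 ≈ -1.7069.
T = 459 + z·73.2 = 459 + (120 − 219)·73.2/58 ≈ 334.06.

T = 334.06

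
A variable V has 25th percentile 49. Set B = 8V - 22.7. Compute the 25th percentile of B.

Since a = 8 > 0 the transformation is increasing, so the 25th percentile of B = a·(P_{25} of V) + b = 8·49 + (-22.7) = 369.3.

25th percentile of B = 369.3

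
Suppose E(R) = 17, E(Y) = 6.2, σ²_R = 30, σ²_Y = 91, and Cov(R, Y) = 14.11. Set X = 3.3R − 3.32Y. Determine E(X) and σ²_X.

E(X) = 35.516, σ²_X = 1020.56008

E(X) = 3.3·E(R) + (-3.32)·E(Y) = 3.3·17 + (-3.32)·6.2 = 35.516.
σ²_X = a²·σ²_R + b²·σ²_Y + 2ab·Cov(R, Y) with a = 3.3, b = -3.32.
= 3.3²·30 + (-3.32)²·91 + 2·3.3·(-3.32)·14.11
= 326.7 + 1003.0384 + (-309.17832) = 1020.56008.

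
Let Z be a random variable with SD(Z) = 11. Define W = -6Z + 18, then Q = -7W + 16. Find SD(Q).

SD(Q) = 462

SD(W) = |-6|·11 = 66.
SD(Q) = |-7|·66 = 462.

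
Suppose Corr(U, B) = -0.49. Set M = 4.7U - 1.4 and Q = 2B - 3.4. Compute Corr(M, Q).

Corr(M, Q) = -0.49

Linear rescalings preserve correlation up to sign; here the slopes 4.7 and 2 have the same sign, so Corr(M, Q) = Corr(U, B) = -0.49.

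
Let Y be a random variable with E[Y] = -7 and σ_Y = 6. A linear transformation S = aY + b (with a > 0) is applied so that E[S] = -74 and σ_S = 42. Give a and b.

σ_S = a·σ_Y (a > 0), so a = 42/6 = 7.
E[S] = a·E[Y] + b, so b = -74 − 7·(-7) = -25.

a = 7, b = -25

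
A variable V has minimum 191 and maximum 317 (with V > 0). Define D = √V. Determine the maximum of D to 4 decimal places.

√V is increasing on this domain, so max(D) comes from max(V) = 317: max(D) = √(317) ≈ 17.8045.

max(D) = 17.8045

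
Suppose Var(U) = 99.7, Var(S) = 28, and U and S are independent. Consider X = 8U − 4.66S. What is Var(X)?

Var(X) = a²·Var(U) + b²·Var(S) + 2ab·covariance of U and S with a = 8, b = -4.66.
Independence gives covariance of U and S = 0.
= 8²·99.7 + (-4.66)²·28 + 2·8·(-4.66)·0
= 6380.8 + 608.0368 + 0 = 6988.8368.

Var(X) = 6988.8368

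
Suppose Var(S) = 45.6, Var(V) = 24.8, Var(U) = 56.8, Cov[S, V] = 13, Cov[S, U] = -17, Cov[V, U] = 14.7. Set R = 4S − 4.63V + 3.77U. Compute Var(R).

Var(R) = a²·Var(S) + b²·Var(V) + c²·Var(U) + 2ab·Cov[S, V] + 2ac·Cov[S, U] + 2bc·Cov[V, U], with a = 4, b = -4.63, c = 3.77.
= 729.6 + 531.63512 + 807.29272 + (-481.52) + (-512.72) + (-513.17994)
= 561.1079.

Var(R) = 561.1079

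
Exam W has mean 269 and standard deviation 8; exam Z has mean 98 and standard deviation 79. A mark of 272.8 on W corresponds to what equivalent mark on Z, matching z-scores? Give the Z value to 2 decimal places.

z = (272.8 − 269)/8 = 0.475.
Z = 98 + z·79 = 98 + (272.8 − 269)·79/8 ≈ 135.53.

Z = 135.53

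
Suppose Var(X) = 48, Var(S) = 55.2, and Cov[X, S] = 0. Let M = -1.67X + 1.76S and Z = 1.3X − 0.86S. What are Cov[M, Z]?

By bilinearity, Cov[M, Z] = ac·Var(X) + bd·Var(S) + (ad+bc)·Cov[X, S], with a=-1.67, b=1.76, c=1.3, d=-0.86.
ac·Var(X) = (-1.67)·1.3·48 = -104.208
bd·Var(S) = 1.76·(-0.86)·55.2 = -83.55072
(ad+bc)·Cov[X, S] = (3.7242)·0 = 0
Cov[M, Z] = -104.208 + (-83.55072) + 0 = -187.75872.

Cov[M, Z] = -187.75872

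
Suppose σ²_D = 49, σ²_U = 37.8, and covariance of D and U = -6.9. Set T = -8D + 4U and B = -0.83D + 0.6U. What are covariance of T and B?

By bilinearity, covariance of T and B = ac·σ²_D + bd·σ²_U + (ad+bc)·covariance of D and U, with a=-8, b=4, c=-0.83, d=0.6.
ac·σ²_D = (-8)·(-0.83)·49 = 325.36
bd·σ²_U = 4·0.6·37.8 = 90.72
(ad+bc)·covariance of D and U = (-8.12)·(-6.9) = 56.028
covariance of T and B = 325.36 + 90.72 + 56.028 = 472.108.

covariance of T and B = 472.108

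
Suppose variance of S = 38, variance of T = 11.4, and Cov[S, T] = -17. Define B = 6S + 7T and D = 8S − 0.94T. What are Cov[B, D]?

By bilinearity, Cov[B, D] = ac·variance of S + bd·variance of T + (ad+bc)·Cov[S, T], with a=6, b=7, c=8, d=-0.94.
ac·variance of S = 6·8·38 = 1824
bd·variance of T = 7·(-0.94)·11.4 = -75.012
(ad+bc)·Cov[S, T] = (50.36)·(-17) = -856.12
Cov[B, D] = 1824 + (-75.012) + (-856.12) = 892.868.

Cov[B, D] = 892.868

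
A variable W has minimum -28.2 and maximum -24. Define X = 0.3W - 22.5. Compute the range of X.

Range(X) = 1.26

Range of W = -24 − (-28.2) = 4.2.
Range(X) = |a|·Range(W) = |0.3|·4.2 = 1.26.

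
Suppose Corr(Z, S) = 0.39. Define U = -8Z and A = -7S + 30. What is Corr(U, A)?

Linear rescalings preserve correlation up to sign; here the slopes -8 and -7 have the same sign, so Corr(U, A) = Corr(Z, S) = 0.39.

Corr(U, A) = 0.39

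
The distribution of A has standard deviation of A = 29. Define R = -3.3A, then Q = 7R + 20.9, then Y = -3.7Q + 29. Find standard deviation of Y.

standard deviation of Y = 2478.63

standard deviation of R = |-3.3|·29 = 95.7.
standard deviation of Q = |7|·95.7 = 669.9.
standard deviation of Y = |-3.7|·669.9 = 2478.63.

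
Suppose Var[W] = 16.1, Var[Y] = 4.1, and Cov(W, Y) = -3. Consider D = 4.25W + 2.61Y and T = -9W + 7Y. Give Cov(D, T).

By bilinearity, Cov(D, T) = ac·Var[W] + bd·Var[Y] + (ad+bc)·Cov(W, Y), with a=4.25, b=2.61, c=-9, d=7.
ac·Var[W] = 4.25·(-9)·16.1 = -615.825
bd·Var[Y] = 2.61·7·4.1 = 74.907
(ad+bc)·Cov(W, Y) = (6.26)·(-3) = -18.78
Cov(D, T) = -615.825 + 74.907 + (-18.78) = -559.698.

Cov(D, T) = -559.698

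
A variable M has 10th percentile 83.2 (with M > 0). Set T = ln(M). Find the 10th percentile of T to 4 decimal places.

10th percentile of T = 4.4212

ln(M) is increasing, so P_{10}(T) = g(P_{10}(M)) ≈ 4.4212.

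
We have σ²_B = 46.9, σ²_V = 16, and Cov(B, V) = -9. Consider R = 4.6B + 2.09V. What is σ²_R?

σ²_R = a²·σ²_B + b²·σ²_V + 2ab·Cov(B, V) with a = 4.6, b = 2.09.
= 4.6²·46.9 + 2.09²·16 + 2·4.6·2.09·(-9)
= 992.404 + 69.8896 + (-173.052) = 889.2416.

σ²_R = 889.2416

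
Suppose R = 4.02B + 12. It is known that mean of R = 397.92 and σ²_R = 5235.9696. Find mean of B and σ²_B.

From R = 4.02B + 12: mean of R = a·mean of B + b, so mean of B = (mean of R − b)/a = (397.92 − 12)/4.02 = 96.
σ²_R = a²·σ²_B, so σ²_B = 5235.9696/4.02² = 324.

mean of B = 96, σ²_B = 324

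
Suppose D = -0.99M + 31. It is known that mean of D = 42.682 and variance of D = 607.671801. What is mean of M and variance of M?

From D = -0.99M + 31: mean of D = a·mean of M + b, so mean of M = (mean of D − b)/a = (42.682 − 31)/(-0.99) = -11.8.
variance of D = a²·variance of M, so variance of M = 607.671801/(-0.99)² = 620.01.

mean of M = -11.8, variance of M = 620.01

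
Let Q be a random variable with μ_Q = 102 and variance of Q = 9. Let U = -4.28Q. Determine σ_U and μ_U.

σ_U = 12.84, μ_U = -436.56

U = -4.28Q is linear with a = -4.28, b = 0.
σ_Q = √9 = 3.
σ_U = |a|·σ_Q = |-4.28|·3 = 12.84.
μ_U = a·μ_Q + b = (-4.28)·102 = -436.56.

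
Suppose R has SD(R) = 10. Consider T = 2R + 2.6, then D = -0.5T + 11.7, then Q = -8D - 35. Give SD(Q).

SD(Q) = 80

SD(T) = |2|·10 = 20.
SD(D) = |-0.5|·20 = 10.
SD(Q) = |-8|·10 = 80.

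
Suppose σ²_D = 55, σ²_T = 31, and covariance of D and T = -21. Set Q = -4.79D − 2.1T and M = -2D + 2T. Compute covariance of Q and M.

By bilinearity, covariance of Q and M = ac·σ²_D + bd·σ²_T + (ad+bc)·covariance of D and T, with a=-4.79, b=-2.1, c=-2, d=2.
ac·σ²_D = (-4.79)·(-2)·55 = 526.9
bd·σ²_T = (-2.1)·2·31 = -130.2
(ad+bc)·covariance of D and T = (-5.38)·(-21) = 112.98
covariance of Q and M = 526.9 + (-130.2) + 112.98 = 509.68.

covariance of Q and M = 509.68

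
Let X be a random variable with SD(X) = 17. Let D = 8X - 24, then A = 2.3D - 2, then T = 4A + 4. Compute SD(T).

SD(D) = |8|·17 = 136.
SD(A) = |2.3|·136 = 312.8.
SD(T) = |4|·312.8 = 1251.2.

SD(T) = 1251.2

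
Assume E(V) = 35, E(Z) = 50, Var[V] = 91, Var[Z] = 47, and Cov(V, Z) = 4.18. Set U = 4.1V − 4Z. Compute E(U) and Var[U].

E(U) = 4.1·E(V) + (-4)·E(Z) = 4.1·35 + (-4)·50 = -56.5.
Var[U] = a²·Var[V] + b²·Var[Z] + 2ab·Cov(V, Z) with a = 4.1, b = -4.
= 4.1²·91 + (-4)²·47 + 2·4.1·(-4)·4.18
= 1529.71 + 752 + (-137.104) = 2144.606.

E(U) = -56.5, Var[U] = 2144.606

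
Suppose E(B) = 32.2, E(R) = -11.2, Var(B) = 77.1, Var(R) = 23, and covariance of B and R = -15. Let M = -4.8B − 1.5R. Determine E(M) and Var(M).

E(M) = (-4.8)·E(B) + (-1.5)·E(R) = (-4.8)·32.2 + (-1.5)·(-11.2) = -137.76.
Var(M) = a²·Var(B) + b²·Var(R) + 2ab·covariance of B and R with a = -4.8, b = -1.5.
= (-4.8)²·77.1 + (-1.5)²·23 + 2·(-4.8)·(-1.5)·(-15)
= 1776.384 + 51.75 + (-216) = 1612.134.

E(M) = -137.76, Var(M) = 1612.134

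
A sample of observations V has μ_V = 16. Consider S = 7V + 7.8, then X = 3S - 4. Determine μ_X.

μ_S = 7·16 + 7.8 = 119.8.
μ_X = 3·119.8 + (-4) = 355.4.

μ_X = 355.4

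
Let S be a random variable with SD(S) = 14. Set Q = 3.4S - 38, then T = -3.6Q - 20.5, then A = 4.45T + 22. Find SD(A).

SD(A) = 762.552

SD(Q) = |3.4|·14 = 47.6.
SD(T) = |-3.6|·47.6 = 171.36.
SD(A) = |4.45|·171.36 = 762.552.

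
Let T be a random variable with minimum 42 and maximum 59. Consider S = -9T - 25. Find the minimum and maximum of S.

min(S) = -556, max(S) = -403

a = -9 < 0, so order reverses: min(S) = a·max(T)+b = (-9)·59 + (-25) = -556; max(S) = a·min(T)+b = (-9)·42 + (-25) = -403.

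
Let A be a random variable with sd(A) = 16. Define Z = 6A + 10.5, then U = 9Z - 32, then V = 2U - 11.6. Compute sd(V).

sd(V) = 1728

sd(Z) = |6|·16 = 96.
sd(U) = |9|·96 = 864.
sd(V) = |2|·864 = 1728.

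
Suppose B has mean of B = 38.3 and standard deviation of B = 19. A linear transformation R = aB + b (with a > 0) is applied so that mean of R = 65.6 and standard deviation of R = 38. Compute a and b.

standard deviation of R = a·standard deviation of B (a > 0), so a = 38/19 = 2.
mean of R = a·mean of B + b, so b = 65.6 − 2·38.3 = -11.

a = 2, b = -11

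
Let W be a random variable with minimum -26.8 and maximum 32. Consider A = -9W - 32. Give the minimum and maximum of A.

min(A) = -320, max(A) = 209.2

a = -9 < 0, so order reverses: min(A) = a·max(W)+b = (-9)·32 + (-32) = -320; max(A) = a·min(W)+b = (-9)·(-26.8) + (-32) = 209.2.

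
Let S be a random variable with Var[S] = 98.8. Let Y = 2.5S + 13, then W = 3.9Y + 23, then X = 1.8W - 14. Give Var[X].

Var[X] = 30430.647

Var[Y] = 2.5²·98.8 = 617.5.
Var[W] = 3.9²·617.5 = 9392.175.
Var[X] = 1.8²·9392.175 = 30430.647.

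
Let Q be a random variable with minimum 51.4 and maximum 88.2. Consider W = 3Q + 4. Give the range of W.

Range of Q = 88.2 − 51.4 = 36.8.
Range(W) = |a|·Range(Q) = |3|·36.8 = 110.4.

Range(W) = 110.4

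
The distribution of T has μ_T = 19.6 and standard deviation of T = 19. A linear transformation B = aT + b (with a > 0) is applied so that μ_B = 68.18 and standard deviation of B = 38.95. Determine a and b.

a = 2.05, b = 28

standard deviation of B = a·standard deviation of T (a > 0), so a = 38.95/19 = 2.05.
μ_B = a·μ_T + b, so b = 68.18 − 2.05·19.6 = 28.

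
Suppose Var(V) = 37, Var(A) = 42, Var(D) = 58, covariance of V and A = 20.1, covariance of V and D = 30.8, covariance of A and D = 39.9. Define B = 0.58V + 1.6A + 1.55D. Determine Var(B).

Var(B) = a²·Var(V) + b²·Var(A) + c²·Var(D) + 2ab·covariance of V and A + 2ac·covariance of V and D + 2bc·covariance of A and D, with a = 0.58, b = 1.6, c = 1.55.
= 12.4468 + 107.52 + 139.345 + 37.3056 + 55.3784 + 197.904
= 549.8998.

Var(B) = 549.8998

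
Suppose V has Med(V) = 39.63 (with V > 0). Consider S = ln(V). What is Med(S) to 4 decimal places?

ln(V) is monotone on this domain, so Med(S) = ln(39.63) ≈ 3.6796.

Med(S) = 3.6796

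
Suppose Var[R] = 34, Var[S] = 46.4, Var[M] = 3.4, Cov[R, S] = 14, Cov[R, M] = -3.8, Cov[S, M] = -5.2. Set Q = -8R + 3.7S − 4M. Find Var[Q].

Var[Q] = a²·Var[R] + b²·Var[S] + c²·Var[M] + 2ab·Cov[R, S] + 2ac·Cov[R, M] + 2bc·Cov[S, M], with a = -8, b = 3.7, c = -4.
= 2176 + 635.216 + 54.4 + (-828.8) + (-243.2) + 153.92
= 1947.536.

Var[Q] = 1947.536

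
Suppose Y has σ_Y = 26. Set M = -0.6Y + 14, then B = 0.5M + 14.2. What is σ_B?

σ_B = 7.8

σ_M = |-0.6|·26 = 15.6.
σ_B = |0.5|·15.6 = 7.8.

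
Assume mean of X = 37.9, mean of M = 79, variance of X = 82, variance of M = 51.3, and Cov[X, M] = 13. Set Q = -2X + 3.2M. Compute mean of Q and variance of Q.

mean of Q = 177, variance of Q = 686.912

mean of Q = (-2)·mean of X + 3.2·mean of M = (-2)·37.9 + 3.2·79 = 177.
variance of Q = a²·variance of X + b²·variance of M + 2ab·Cov[X, M] with a = -2, b = 3.2.
= (-2)²·82 + 3.2²·51.3 + 2·(-2)·3.2·13
= 328 + 525.312 + (-166.4) = 686.912.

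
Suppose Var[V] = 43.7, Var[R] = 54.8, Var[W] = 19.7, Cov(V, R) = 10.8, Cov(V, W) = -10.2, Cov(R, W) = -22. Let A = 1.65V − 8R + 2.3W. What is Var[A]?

Var[A] = 4177.44825

Var[A] = a²·Var[V] + b²·Var[R] + c²·Var[W] + 2ab·Cov(V, R) + 2ac·Cov(V, W) + 2bc·Cov(R, W), with a = 1.65, b = -8, c = 2.3.
= 118.97325 + 3507.2 + 104.213 + (-285.12) + (-77.418) + 809.6
= 4177.44825.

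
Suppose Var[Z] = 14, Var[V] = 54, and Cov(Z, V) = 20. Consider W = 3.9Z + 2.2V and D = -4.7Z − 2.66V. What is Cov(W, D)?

Cov(W, D) = -986.908

By bilinearity, Cov(W, D) = ac·Var[Z] + bd·Var[V] + (ad+bc)·Cov(Z, V), with a=3.9, b=2.2, c=-4.7, d=-2.66.
ac·Var[Z] = 3.9·(-4.7)·14 = -256.62
bd·Var[V] = 2.2·(-2.66)·54 = -316.008
(ad+bc)·Cov(Z, V) = (-20.714)·20 = -414.28
Cov(W, D) = -256.62 + (-316.008) + (-414.28) = -986.908.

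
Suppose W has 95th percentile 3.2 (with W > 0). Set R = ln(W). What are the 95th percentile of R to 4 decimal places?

95th percentile of R = 1.1632

ln(W) is increasing, so P_{95}(R) = g(P_{95}(W)) ≈ 1.1632.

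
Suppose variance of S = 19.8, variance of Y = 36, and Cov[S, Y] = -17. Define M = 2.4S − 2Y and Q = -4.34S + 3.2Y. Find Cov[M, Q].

Cov[M, Q] = -714.7568

By bilinearity, Cov[M, Q] = ac·variance of S + bd·variance of Y + (ad+bc)·Cov[S, Y], with a=2.4, b=-2, c=-4.34, d=3.2.
ac·variance of S = 2.4·(-4.34)·19.8 = -206.2368
bd·variance of Y = (-2)·3.2·36 = -230.4
(ad+bc)·Cov[S, Y] = (16.36)·(-17) = -278.12
Cov[M, Q] = -206.2368 + (-230.4) + (-278.12) = -714.7568.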